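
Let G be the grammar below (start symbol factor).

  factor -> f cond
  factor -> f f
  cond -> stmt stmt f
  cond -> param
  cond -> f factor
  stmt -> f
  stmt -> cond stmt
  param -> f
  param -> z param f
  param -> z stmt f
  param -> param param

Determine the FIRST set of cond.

From cond -> stmt stmt f: add FIRST(stmt) = { f, z }.
From cond -> param: add FIRST(param) = { f, z }.
cond -> f factor contributes {f}.
Union: FIRST(cond) = { f, z }.

{ f, z }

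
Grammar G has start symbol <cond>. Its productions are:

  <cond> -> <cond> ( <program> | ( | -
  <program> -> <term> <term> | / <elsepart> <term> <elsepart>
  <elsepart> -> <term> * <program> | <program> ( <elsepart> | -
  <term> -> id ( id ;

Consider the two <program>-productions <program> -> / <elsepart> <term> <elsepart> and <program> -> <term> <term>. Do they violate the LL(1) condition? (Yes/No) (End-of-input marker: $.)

FIRST(/ <elsepart> <term> <elsepart>) = { / } and FIRST(<term> <term>) = { id }.
The FIRST sets are disjoint and neither alternative is nullable — no conflict.

No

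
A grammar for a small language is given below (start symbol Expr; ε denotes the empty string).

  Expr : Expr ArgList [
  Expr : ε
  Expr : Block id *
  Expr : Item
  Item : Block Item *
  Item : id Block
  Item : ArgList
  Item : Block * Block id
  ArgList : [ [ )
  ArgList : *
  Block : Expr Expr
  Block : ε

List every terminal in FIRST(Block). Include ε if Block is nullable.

{ *, [, id, ε }

From Block : Expr Expr: Expr, Expr nullable, take FIRST(Expr) ∪ FIRST(Expr) = { *, [, id }; also ε since the whole RHS is nullable.
Block : ε contributes ε.
Union: FIRST(Block) = { *, [, id, ε }.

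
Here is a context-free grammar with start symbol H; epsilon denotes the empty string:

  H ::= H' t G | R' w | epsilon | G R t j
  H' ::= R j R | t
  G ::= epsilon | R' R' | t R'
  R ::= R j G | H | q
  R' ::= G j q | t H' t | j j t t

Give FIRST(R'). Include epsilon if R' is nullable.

From R' ::= G j q: G nullable, take FIRST(G) ∪ {j} = { j, t }.
R' ::= t H' t contributes {t}.
R' ::= j j t t contributes {j}.
Union: FIRST(R') = { j, t }.

{ j, t }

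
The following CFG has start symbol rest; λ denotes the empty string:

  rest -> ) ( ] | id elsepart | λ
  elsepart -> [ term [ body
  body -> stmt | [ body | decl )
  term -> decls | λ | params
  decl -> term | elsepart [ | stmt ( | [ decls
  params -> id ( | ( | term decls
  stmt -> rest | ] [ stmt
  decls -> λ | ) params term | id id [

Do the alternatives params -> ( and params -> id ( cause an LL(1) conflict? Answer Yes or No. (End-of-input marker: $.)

FIRST(() = { ( } and FIRST(id () = { id }.
The FIRST sets are disjoint and neither alternative is nullable — no conflict.

No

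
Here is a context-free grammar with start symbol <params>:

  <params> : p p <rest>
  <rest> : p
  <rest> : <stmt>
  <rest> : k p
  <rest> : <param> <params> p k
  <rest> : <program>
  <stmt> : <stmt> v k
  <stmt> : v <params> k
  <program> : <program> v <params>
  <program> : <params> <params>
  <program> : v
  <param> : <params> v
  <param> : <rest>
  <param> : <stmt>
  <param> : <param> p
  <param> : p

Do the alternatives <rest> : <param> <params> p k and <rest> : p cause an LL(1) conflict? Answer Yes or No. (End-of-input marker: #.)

Yes

FIRST(<param> <params> p k) = { k, p, v } and FIRST(p) = { p }.
Both contain p, so the two alternatives are not disjoint — LL(1) conflict.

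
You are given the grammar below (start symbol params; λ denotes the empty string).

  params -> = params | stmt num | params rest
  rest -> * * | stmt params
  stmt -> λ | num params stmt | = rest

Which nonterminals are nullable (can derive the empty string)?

{ stmt }

Directly nullable (have an λ-production): stmt.
No other nonterminal has a production whose RHS symbols are all nullable.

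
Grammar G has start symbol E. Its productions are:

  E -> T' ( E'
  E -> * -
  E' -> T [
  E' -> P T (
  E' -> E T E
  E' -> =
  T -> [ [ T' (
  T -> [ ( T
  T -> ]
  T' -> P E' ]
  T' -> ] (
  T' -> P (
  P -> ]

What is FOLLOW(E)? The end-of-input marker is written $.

E is the start symbol, so $ ∈ FOLLOW(E).
In E' -> E T E: add FIRST(T E) = { [, ] }.
In E' -> E T E: E is at the end, add FOLLOW(E') = { $, [, ] }.
Union: FOLLOW(E) = { $, [, ] }.

{ $, [, ] }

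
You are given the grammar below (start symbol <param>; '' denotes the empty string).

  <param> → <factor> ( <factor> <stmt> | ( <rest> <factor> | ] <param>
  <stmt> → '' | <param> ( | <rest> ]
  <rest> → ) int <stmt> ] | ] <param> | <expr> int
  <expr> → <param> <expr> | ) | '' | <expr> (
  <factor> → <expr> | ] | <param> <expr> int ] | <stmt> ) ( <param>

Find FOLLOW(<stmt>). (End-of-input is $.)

In <param> → <factor> ( <factor> <stmt>: <stmt> is at the end, add FOLLOW(<param>) = { $, (, ), ], int }.
In <rest> → ) int <stmt> ]: add FIRST(]) = { ] }.
In <factor> → <stmt> ) ( <param>: add FIRST() ( <param>) = { ) }.
Union: FOLLOW(<stmt>) = { $, (, ), ], int }.

{ $, (, ), ], int }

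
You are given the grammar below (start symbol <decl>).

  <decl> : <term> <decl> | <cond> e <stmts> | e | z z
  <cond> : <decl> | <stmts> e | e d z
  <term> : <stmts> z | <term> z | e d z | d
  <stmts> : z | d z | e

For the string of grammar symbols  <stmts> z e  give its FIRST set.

{ d, e, z }

Add FIRST(<stmts>) = { d, e, z }; <stmts> is not nullable, stop.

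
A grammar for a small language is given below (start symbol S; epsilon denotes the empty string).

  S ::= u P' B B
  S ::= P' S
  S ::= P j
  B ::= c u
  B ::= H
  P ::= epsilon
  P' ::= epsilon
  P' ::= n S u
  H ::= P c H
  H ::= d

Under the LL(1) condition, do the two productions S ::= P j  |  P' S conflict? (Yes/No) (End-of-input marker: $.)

FIRST(P j) = { j } and FIRST(P' S) = { j, n, u }.
Both contain j, so the two alternatives are not disjoint — LL(1) conflict.

Yes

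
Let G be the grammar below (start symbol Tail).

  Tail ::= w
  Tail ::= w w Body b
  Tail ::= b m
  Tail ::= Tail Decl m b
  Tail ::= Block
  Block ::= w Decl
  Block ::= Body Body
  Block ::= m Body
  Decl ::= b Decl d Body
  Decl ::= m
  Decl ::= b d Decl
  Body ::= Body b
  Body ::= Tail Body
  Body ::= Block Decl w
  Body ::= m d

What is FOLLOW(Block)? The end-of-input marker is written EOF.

{ EOF, b, m, w }

In Tail ::= Block: Block is at the end, add FOLLOW(Tail) = { EOF, b, m, w }.
In Body ::= Block Decl w: add FIRST(Decl w) = { b, m }.
Union: FOLLOW(Block) = { EOF, b, m, w }.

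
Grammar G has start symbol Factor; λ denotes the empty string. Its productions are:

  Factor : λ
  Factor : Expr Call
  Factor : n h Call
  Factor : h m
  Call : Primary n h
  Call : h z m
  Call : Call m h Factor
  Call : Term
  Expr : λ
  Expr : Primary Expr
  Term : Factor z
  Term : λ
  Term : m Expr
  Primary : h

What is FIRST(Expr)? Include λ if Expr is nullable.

Expr : λ contributes λ.
From Expr : Primary Expr: add FIRST(Primary) = { h }.
Union: FIRST(Expr) = { h, λ }.

{ h, λ }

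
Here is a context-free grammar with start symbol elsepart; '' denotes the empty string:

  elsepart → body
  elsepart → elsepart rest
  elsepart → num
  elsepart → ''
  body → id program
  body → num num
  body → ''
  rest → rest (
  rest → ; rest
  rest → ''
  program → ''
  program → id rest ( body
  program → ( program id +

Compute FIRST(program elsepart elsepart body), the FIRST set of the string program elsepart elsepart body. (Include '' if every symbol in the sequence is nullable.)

Add FIRST(program)\{''} = { (, id }; program is nullable, continue.
Add FIRST(elsepart)\{''} = { (, ;, id, num }; elsepart is nullable, continue.
Add FIRST(elsepart)\{''} = { (, ;, id, num }; elsepart is nullable, continue.
Add FIRST(body)\{''} = { id, num }; body is nullable, continue.
Every symbol is nullable, so include ''.

{ (, ;, id, num, '' }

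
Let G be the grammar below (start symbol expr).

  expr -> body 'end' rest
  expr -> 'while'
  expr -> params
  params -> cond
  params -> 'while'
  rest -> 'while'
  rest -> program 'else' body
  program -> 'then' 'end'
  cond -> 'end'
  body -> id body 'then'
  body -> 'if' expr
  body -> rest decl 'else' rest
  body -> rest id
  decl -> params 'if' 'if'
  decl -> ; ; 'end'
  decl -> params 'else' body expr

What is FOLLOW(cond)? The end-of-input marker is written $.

{ $, 'else', 'end', 'if', 'then', 'while', ;, id }

In params -> cond: cond is at the end, add FOLLOW(params) = { $, 'else', 'end', 'if', 'then', 'while', ;, id }.
Union: FOLLOW(cond) = { $, 'else', 'end', 'if', 'then', 'while', ;, id }.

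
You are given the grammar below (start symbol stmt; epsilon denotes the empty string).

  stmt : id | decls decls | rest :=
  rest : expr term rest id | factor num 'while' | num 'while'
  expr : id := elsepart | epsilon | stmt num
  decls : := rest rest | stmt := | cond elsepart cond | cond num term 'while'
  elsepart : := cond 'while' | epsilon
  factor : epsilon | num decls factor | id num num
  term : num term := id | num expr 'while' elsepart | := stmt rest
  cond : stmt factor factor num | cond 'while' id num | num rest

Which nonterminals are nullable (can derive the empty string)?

Directly nullable (have an epsilon-production): expr, elsepart, factor.
No other nonterminal has a production whose RHS symbols are all nullable.

{ elsepart, expr, factor }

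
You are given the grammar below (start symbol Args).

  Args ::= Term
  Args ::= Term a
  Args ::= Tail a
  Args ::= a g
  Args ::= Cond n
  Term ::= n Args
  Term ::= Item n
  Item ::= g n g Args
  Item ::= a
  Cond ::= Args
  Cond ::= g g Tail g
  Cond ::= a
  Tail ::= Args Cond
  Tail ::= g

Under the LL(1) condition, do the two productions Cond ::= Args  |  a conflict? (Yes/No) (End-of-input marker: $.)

Yes

FIRST(Args) = { a, g, n } and FIRST(a) = { a }.
Both contain a, so the two alternatives are not disjoint — LL(1) conflict.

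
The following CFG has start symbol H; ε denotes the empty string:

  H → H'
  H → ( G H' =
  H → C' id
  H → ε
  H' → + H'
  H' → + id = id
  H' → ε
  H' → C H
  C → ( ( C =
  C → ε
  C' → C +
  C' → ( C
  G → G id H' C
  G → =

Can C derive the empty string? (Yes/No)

C has an ε-production, so C ⇒ ε.

Yes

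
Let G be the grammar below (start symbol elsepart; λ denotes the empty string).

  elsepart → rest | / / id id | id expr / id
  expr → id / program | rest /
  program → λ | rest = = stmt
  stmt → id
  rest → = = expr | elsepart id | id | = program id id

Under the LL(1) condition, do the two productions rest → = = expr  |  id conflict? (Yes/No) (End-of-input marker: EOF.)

No

FIRST(= = expr) = { = } and FIRST(id) = { id }.
The FIRST sets are disjoint and neither alternative is nullable — no conflict.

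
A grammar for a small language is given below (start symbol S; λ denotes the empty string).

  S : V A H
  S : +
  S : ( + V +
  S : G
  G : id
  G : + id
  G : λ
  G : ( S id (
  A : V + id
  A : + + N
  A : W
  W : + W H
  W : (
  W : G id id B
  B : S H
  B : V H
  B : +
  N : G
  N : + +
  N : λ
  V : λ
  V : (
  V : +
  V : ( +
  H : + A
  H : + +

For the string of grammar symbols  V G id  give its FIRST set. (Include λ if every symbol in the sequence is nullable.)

{ (, +, id }

Add FIRST(V)\{λ} = { (, + }; V is nullable, continue.
Add FIRST(G)\{λ} = { (, +, id }; G is nullable, continue.
id is a terminal; add {id} and stop.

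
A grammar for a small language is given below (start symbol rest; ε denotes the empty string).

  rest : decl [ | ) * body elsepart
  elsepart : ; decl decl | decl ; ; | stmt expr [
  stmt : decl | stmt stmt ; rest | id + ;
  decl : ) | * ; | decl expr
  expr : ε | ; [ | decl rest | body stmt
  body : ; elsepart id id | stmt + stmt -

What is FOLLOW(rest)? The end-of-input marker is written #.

rest is the start symbol, so # ∈ FOLLOW(rest).
In stmt : stmt stmt ; rest: rest is at the end, add FOLLOW(stmt) = { #, ), *, +, -, ;, [, id }.
In expr : decl rest: rest is at the end, add FOLLOW(expr) = { #, ), *, +, -, ;, [, id }.
Union: FOLLOW(rest) = { #, ), *, +, -, ;, [, id }.

{ #, ), *, +, -, ;, [, id }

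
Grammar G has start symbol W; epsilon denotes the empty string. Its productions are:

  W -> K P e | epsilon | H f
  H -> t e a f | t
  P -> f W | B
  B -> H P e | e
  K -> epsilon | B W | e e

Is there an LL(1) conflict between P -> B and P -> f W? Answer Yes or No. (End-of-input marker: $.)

No

FIRST(B) = { e, t } and FIRST(f W) = { f }.
The FIRST sets are disjoint and neither alternative is nullable — no conflict.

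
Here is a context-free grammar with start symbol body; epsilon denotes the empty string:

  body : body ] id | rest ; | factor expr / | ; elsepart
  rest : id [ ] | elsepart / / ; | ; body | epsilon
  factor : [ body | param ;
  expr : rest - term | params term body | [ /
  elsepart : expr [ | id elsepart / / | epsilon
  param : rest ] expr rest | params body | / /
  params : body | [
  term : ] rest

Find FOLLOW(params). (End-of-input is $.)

In expr : params term body: add FIRST(term body) = { ] }.
In param : params body: add FIRST(body) = { -, /, ;, [, ], id }.
Union: FOLLOW(params) = { -, /, ;, [, ], id }.

{ -, /, ;, [, ], id }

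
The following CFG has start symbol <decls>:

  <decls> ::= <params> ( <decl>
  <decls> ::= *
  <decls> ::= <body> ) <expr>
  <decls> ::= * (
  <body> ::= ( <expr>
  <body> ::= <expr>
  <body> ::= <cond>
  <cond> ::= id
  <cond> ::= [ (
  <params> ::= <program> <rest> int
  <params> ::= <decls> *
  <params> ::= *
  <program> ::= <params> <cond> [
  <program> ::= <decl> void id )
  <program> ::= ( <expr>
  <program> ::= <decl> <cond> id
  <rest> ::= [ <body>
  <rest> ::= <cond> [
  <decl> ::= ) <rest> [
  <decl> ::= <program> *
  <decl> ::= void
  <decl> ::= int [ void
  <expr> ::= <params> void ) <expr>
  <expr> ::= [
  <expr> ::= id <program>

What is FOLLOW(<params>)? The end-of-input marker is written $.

{ (, [, id, void }

In <decls> ::= <params> ( <decl>: add FIRST(( <decl>) = { ( }.
In <program> ::= <params> <cond> [: add FIRST(<cond> [) = { [, id }.
In <expr> ::= <params> void ) <expr>: add FIRST(void ) <expr>) = { void }.
Union: FOLLOW(<params>) = { (, [, id, void }.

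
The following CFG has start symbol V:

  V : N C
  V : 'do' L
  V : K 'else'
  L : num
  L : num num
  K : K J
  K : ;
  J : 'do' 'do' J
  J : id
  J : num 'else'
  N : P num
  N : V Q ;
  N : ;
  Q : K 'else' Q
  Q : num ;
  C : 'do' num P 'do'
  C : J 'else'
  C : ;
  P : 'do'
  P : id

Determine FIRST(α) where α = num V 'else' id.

{ num }

num is a terminal; add {num} and stop.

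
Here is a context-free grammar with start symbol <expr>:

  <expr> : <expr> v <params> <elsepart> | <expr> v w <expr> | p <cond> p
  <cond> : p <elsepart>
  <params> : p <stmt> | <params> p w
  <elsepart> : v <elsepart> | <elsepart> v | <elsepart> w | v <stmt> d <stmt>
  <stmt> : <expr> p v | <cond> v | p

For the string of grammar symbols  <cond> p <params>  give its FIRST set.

Add FIRST(<cond>) = { p }; <cond> is not nullable, stop.

{ p }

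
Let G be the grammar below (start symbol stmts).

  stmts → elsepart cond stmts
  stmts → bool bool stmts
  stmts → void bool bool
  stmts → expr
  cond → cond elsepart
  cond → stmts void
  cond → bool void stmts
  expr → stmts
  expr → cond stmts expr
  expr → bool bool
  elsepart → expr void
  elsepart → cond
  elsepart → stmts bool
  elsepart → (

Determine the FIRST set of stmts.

{ (, bool, void }

From stmts → elsepart cond stmts: add FIRST(elsepart) = { (, bool, void }.
stmts → bool bool stmts contributes {bool}.
stmts → void bool bool contributes {void}.
From stmts → expr: add FIRST(expr) = { (, bool, void }.
Union: FIRST(stmts) = { (, bool, void }.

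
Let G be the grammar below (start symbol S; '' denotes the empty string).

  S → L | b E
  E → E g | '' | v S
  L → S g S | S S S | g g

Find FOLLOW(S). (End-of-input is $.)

S is the start symbol, so $ ∈ FOLLOW(S).
In E → v S: S is at the end, add FOLLOW(E) = { $, b, g }.
In L → S g S: add FIRST(g S) = { g }.
In L → S g S: S is at the end, add FOLLOW(L) = { $, b, g }.
In L → S S S: add FIRST(S S) = { b, g }.
In L → S S S: add FIRST(S) = { b, g }.
In L → S S S: S is at the end, add FOLLOW(L) = { $, b, g }.
Union: FOLLOW(S) = { $, b, g }.

{ $, b, g }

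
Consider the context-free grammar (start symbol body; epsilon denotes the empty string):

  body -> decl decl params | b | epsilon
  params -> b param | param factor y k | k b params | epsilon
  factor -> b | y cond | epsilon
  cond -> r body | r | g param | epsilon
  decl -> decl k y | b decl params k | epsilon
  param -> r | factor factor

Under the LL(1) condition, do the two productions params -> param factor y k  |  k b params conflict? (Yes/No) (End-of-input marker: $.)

No

FIRST(param factor y k) = { b, r, y } and FIRST(k b params) = { k }.
The FIRST sets are disjoint and neither alternative is nullable — no conflict.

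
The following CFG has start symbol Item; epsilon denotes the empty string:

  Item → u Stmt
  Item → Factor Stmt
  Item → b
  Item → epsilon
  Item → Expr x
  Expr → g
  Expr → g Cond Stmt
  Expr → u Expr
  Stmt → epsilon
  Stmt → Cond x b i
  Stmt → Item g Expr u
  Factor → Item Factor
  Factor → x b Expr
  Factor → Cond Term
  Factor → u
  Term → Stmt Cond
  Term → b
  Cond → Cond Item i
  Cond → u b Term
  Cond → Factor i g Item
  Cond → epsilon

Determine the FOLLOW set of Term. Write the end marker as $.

In Factor → Cond Term: Term is at the end, add FOLLOW(Factor) = { $, b, g, i, u, x }.
In Cond → u b Term: Term is at the end, add FOLLOW(Cond) = { $, b, g, i, u, x }.
Union: FOLLOW(Term) = { $, b, g, i, u, x }.

{ $, b, g, i, u, x }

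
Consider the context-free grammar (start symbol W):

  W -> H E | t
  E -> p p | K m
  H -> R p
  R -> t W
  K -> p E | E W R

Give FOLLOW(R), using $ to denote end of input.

{ m, p }

In H -> R p: add FIRST(p) = { p }.
In K -> E W R: R is at the end, add FOLLOW(K) = { m }.
Union: FOLLOW(R) = { m, p }.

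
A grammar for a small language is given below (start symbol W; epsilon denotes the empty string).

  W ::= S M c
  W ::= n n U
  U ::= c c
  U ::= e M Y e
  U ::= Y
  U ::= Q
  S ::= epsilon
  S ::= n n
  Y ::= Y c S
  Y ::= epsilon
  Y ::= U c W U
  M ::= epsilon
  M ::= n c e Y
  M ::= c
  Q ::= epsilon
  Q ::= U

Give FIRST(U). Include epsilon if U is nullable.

U ::= c c contributes {c}.
U ::= e M Y e contributes {e}.
From U ::= Y: add FIRST(Y) = { c, e, epsilon } (including epsilon since Y is nullable).
From U ::= Q: add FIRST(Q) = { c, e, epsilon } (including epsilon since Q is nullable).
Union: FIRST(U) = { c, e, epsilon }.

{ c, e, epsilon }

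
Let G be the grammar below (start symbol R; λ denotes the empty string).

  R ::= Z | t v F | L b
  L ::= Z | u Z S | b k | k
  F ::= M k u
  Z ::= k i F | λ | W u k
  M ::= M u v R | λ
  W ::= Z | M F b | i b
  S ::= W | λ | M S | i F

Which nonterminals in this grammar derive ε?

Directly nullable (have an λ-production): Z, M, S.
L ::= Z with every symbol nullable, so L is nullable.
R ::= Z with every symbol nullable, so R is nullable.
W ::= Z with every symbol nullable, so W is nullable.
No other nonterminal has a production whose RHS symbols are all nullable.

{ L, M, R, S, W, Z }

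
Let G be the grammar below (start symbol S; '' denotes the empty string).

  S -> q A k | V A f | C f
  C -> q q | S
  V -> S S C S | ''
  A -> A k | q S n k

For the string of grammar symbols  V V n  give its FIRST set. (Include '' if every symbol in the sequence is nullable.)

Add FIRST(V)\{''} = { q }; V is nullable, continue.
Add FIRST(V)\{''} = { q }; V is nullable, continue.
n is a terminal; add {n} and stop.

{ n, q }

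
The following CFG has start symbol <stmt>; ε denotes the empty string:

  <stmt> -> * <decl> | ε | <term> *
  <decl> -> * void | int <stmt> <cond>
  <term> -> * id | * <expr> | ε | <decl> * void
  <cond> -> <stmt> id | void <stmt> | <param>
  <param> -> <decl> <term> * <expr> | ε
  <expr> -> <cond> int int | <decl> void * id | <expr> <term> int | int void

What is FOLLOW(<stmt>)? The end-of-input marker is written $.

<stmt> is the start symbol, so $ ∈ FOLLOW(<stmt>).
In <decl> -> int <stmt> <cond>: add FIRST(<cond>)\{ε} = { *, id, int, void }.
  Since <cond> is nullable, also add FOLLOW(<decl>) = { $, *, id, int, void }.
In <cond> -> <stmt> id: add FIRST(id) = { id }.
In <cond> -> void <stmt>: <stmt> is at the end, add FOLLOW(<cond>) = { $, *, id, int, void }.
Union: FOLLOW(<stmt>) = { $, *, id, int, void }.

{ $, *, id, int, void }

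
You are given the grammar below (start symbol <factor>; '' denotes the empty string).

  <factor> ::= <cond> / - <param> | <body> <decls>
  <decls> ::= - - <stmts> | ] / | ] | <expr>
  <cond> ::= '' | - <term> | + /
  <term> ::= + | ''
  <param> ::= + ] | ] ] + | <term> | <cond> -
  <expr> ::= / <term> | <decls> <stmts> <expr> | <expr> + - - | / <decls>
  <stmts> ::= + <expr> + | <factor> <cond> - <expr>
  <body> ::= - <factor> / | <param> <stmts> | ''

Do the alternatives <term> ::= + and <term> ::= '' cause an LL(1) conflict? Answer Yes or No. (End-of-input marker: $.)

FIRST(+) = { + } and FIRST('') = { '' }.
The second alternative is nullable and FOLLOW(<term>) = { $, +, -, /, ] } shares + with FIRST of the first — conflict.

Yes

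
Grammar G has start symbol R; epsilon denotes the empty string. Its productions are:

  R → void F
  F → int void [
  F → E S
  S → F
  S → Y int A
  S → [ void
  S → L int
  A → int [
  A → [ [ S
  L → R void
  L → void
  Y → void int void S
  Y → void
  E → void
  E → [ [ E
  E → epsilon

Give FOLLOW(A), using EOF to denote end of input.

{ EOF, int, void }

In S → Y int A: A is at the end, add FOLLOW(S) = { EOF, int, void }.
Union: FOLLOW(A) = { EOF, int, void }.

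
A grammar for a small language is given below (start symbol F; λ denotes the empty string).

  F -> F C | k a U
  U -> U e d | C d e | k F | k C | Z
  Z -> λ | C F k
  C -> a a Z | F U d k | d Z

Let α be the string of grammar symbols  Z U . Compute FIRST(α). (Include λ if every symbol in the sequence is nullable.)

{ a, d, e, k, λ }

Add FIRST(Z)\{λ} = { a, d, k }; Z is nullable, continue.
Add FIRST(U)\{λ} = { a, d, e, k }; U is nullable, continue.
Every symbol is nullable, so include λ.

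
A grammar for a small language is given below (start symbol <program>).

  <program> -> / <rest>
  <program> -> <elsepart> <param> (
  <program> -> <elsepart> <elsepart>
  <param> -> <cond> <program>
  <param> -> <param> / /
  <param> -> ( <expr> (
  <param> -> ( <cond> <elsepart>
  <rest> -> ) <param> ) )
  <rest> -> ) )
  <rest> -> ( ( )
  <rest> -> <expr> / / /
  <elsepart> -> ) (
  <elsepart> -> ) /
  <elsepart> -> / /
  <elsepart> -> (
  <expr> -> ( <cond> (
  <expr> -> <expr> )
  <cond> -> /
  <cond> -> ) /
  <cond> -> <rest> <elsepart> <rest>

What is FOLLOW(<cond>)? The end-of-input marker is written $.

In <param> -> <cond> <program>: add FIRST(<program>) = { (, ), / }.
In <param> -> ( <cond> <elsepart>: add FIRST(<elsepart>) = { (, ), / }.
In <expr> -> ( <cond> (: add FIRST(() = { ( }.
Union: FOLLOW(<cond>) = { (, ), / }.

{ (, ), / }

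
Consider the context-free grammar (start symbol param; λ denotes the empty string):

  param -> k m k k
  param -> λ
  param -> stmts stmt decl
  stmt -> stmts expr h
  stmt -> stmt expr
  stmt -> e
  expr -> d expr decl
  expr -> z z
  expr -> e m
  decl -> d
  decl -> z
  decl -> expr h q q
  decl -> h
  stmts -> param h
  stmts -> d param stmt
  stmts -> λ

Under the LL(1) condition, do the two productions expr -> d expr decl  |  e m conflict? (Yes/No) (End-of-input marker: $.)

No

FIRST(d expr decl) = { d } and FIRST(e m) = { e }.
The FIRST sets are disjoint and neither alternative is nullable — no conflict.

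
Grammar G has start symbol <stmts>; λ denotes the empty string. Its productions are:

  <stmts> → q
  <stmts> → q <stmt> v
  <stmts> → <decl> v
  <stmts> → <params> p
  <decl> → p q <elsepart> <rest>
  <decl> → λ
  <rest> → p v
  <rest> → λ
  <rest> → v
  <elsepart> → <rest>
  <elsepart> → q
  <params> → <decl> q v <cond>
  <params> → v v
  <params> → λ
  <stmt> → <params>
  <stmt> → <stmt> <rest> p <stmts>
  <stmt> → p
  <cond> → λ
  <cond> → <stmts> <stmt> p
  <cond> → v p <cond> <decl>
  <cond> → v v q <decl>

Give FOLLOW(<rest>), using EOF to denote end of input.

{ p, q, v }

In <decl> → p q <elsepart> <rest>: <rest> is at the end, add FOLLOW(<decl>) = { p, q, v }.
In <elsepart> → <rest>: <rest> is at the end, add FOLLOW(<elsepart>) = { p, q, v }.
In <stmt> → <stmt> <rest> p <stmts>: add FIRST(p <stmts>) = { p }.
Union: FOLLOW(<rest>) = { p, q, v }.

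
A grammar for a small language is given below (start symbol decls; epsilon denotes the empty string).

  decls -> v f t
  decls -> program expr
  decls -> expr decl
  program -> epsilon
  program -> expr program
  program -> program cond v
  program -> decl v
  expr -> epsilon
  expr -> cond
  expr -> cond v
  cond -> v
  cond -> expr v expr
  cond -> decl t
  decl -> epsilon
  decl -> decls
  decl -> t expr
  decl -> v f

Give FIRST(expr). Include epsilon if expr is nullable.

{ t, v, epsilon }

expr -> epsilon contributes epsilon.
From expr -> cond: add FIRST(cond) = { t, v }.
From expr -> cond v: add FIRST(cond) = { t, v }.
Union: FIRST(expr) = { t, v, epsilon }.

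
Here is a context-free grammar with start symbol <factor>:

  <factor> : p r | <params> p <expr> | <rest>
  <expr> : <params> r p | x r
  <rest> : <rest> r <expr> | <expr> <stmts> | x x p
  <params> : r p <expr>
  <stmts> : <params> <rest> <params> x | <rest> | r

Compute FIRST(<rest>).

{ r, x }

From <rest> : <rest> r <expr>: add FIRST(<rest>) = { r, x }.
From <rest> : <expr> <stmts>: add FIRST(<expr>) = { r, x }.
<rest> : x x p contributes {x}.
Union: FIRST(<rest>) = { r, x }.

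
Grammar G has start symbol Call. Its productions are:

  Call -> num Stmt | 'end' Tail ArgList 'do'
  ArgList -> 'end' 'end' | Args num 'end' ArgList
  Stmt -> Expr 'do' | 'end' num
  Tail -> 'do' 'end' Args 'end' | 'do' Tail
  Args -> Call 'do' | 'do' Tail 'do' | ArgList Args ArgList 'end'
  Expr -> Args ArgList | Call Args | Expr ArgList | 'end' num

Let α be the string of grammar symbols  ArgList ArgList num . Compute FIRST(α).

{ 'do', 'end', num }

Add FIRST(ArgList) = { 'do', 'end', num }; ArgList is not nullable, stop.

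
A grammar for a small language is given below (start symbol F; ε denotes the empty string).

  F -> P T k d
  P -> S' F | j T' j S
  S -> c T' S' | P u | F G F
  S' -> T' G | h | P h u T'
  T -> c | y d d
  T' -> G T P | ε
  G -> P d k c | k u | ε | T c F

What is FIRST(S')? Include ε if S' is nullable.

From S' -> T' G: T', G nullable, take FIRST(T') ∪ FIRST(G) = { c, h, j, k, y }; also ε since the whole RHS is nullable.
S' -> h contributes {h}.
From S' -> P h u T': add FIRST(P) = { c, h, j, k, y }.
Union: FIRST(S') = { c, h, j, k, y, ε }.

{ c, h, j, k, y, ε }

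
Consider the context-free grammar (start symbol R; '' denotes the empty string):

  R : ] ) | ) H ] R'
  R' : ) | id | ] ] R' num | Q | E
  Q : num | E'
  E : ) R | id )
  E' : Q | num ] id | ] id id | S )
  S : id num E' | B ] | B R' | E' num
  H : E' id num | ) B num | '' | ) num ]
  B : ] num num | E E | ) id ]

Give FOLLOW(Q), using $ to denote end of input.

In R' : Q: Q is at the end, add FOLLOW(R') = { $, ), ], id, num }.
In E' : Q: Q is at the end, add FOLLOW(E') = { $, ), ], id, num }.
Union: FOLLOW(Q) = { $, ), ], id, num }.

{ $, ), ], id, num }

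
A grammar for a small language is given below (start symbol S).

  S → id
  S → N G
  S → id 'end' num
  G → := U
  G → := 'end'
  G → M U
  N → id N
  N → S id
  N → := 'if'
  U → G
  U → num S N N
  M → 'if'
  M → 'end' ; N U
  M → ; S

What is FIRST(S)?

S → id contributes {id}.
From S → N G: add FIRST(N) = { :=, id }.
S → id 'end' num contributes {id}.
Union: FIRST(S) = { :=, id }.

{ :=, id }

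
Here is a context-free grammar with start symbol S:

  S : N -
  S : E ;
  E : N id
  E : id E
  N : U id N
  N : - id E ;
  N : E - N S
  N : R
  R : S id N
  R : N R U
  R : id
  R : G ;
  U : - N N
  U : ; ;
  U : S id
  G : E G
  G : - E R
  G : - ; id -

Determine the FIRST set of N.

From N : U id N: add FIRST(U) = { -, ;, id }.
N : - id E ; contributes {-}.
From N : E - N S: add FIRST(E) = { -, ;, id }.
From N : R: add FIRST(R) = { -, ;, id }.
Union: FIRST(N) = { -, ;, id }.

{ -, ;, id }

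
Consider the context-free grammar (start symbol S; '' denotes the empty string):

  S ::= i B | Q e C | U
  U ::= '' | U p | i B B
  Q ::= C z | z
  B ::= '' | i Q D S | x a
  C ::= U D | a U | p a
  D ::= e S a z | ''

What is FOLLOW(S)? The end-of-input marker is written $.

S is the start symbol, so $ ∈ FOLLOW(S).
In B ::= i Q D S: S is at the end, add FOLLOW(B) = { $, a, e, i, p, x, z }.
In D ::= e S a z: add FIRST(a z) = { a }.
Union: FOLLOW(S) = { $, a, e, i, p, x, z }.

{ $, a, e, i, p, x, z }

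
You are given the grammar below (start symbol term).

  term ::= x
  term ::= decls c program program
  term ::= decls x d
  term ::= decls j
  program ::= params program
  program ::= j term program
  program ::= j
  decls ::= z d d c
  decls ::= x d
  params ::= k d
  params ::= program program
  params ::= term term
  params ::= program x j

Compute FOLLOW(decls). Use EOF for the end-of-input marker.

In term ::= decls c program program: add FIRST(c program program) = { c }.
In term ::= decls x d: add FIRST(x d) = { x }.
In term ::= decls j: add FIRST(j) = { j }.
Union: FOLLOW(decls) = { c, j, x }.

{ c, j, x }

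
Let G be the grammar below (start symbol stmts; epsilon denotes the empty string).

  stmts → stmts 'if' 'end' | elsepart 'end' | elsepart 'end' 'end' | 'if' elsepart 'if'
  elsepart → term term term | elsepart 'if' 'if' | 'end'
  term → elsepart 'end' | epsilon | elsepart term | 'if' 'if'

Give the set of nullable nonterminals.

Directly nullable (have an epsilon-production): term.
elsepart → term term term with every symbol nullable, so elsepart is nullable.
No other nonterminal has a production whose RHS symbols are all nullable.

{ elsepart, term }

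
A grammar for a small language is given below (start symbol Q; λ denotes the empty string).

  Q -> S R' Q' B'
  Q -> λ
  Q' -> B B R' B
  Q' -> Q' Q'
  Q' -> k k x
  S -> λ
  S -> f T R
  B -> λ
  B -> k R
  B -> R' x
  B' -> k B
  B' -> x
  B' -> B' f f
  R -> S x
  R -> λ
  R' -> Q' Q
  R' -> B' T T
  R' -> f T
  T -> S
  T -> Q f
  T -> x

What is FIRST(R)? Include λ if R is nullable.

From R -> S x: S nullable, take FIRST(S) ∪ {x} = { f, x }.
R -> λ contributes λ.
Union: FIRST(R) = { f, x, λ }.

{ f, x, λ }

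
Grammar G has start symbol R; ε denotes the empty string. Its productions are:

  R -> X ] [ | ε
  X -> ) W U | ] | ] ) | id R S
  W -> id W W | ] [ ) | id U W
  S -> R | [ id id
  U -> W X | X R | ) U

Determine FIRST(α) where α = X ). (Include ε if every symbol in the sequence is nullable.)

{ ), ], id }

Add FIRST(X) = { ), ], id }; X is not nullable, stop.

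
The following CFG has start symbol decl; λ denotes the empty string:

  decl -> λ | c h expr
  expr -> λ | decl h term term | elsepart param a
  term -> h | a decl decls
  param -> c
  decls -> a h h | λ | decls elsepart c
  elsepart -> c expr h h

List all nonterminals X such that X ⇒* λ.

{ decl, decls, expr }

Directly nullable (have an λ-production): decl, expr, decls.
No other nonterminal has a production whose RHS symbols are all nullable.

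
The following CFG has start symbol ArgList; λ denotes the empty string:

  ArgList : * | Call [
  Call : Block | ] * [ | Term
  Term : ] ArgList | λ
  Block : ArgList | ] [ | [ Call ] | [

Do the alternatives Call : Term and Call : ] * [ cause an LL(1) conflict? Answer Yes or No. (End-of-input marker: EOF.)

Yes

FIRST(Term) = { ], λ } and FIRST(] * [) = { ] }.
Both contain ], so the two alternatives are not disjoint — LL(1) conflict.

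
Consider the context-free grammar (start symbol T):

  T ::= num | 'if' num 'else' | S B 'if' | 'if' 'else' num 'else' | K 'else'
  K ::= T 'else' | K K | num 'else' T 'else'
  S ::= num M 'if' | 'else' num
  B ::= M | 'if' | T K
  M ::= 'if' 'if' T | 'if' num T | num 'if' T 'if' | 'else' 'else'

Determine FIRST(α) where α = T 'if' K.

Add FIRST(T) = { 'else', 'if', num }; T is not nullable, stop.

{ 'else', 'if', num }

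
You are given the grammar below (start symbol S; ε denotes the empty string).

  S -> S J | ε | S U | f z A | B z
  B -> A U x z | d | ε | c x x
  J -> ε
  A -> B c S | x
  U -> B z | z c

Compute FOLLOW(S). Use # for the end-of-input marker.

{ #, c, d, x, z }

S is the start symbol, so # ∈ FOLLOW(S).
In S -> S J: add FIRST(J)\{ε} = {  }.
  Since J is nullable, also add FOLLOW(S) = { #, c, d, x, z }.
In S -> S U: add FIRST(U) = { c, d, x, z }.
In A -> B c S: S is at the end, add FOLLOW(A) = { #, c, d, x, z }.
Union: FOLLOW(S) = { #, c, d, x, z }.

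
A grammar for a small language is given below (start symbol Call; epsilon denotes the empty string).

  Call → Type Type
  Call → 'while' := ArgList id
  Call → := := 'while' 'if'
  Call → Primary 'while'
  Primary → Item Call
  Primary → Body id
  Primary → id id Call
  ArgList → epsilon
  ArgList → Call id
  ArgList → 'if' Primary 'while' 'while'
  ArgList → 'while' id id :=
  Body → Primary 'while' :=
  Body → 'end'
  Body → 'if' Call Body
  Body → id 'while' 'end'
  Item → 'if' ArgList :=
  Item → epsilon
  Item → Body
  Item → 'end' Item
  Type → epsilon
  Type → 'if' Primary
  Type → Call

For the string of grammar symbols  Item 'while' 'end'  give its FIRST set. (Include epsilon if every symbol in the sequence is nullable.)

Add FIRST(Item)\{epsilon} = { 'end', 'if', 'while', :=, id }; Item is nullable, continue.
'while' is a terminal; add {'while'} and stop.

{ 'end', 'if', 'while', :=, id }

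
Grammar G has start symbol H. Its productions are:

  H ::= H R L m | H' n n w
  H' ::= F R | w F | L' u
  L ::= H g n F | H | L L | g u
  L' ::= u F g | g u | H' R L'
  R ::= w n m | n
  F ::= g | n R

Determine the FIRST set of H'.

From H' ::= F R: add FIRST(F) = { g, n }.
H' ::= w F contributes {w}.
From H' ::= L' u: add FIRST(L') = { g, n, u, w }.
Union: FIRST(H') = { g, n, u, w }.

{ g, n, u, w }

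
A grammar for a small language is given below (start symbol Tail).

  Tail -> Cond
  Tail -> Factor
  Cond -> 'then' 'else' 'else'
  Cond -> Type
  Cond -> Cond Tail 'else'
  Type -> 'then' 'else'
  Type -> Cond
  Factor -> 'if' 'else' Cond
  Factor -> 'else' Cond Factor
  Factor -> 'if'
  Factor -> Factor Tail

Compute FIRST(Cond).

{ 'then' }

Cond -> 'then' 'else' 'else' contributes {'then'}.
From Cond -> Type: add FIRST(Type) = { 'then' }.
From Cond -> Cond Tail 'else': add FIRST(Cond) = { 'then' }.
Union: FIRST(Cond) = { 'then' }.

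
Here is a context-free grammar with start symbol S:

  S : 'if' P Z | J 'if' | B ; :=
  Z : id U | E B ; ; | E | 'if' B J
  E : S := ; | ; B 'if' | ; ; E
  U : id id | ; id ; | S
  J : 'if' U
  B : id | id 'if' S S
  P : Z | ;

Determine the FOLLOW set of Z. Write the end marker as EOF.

In S : 'if' P Z: Z is at the end, add FOLLOW(S) = { EOF, 'if', :=, ;, id }.
In P : Z: Z is at the end, add FOLLOW(P) = { 'if', ;, id }.
Union: FOLLOW(Z) = { EOF, 'if', :=, ;, id }.

{ EOF, 'if', :=, ;, id }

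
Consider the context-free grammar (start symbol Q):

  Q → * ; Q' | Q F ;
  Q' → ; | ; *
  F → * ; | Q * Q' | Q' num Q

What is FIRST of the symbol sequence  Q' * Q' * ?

{ ; }

Add FIRST(Q') = { ; }; Q' is not nullable, stop.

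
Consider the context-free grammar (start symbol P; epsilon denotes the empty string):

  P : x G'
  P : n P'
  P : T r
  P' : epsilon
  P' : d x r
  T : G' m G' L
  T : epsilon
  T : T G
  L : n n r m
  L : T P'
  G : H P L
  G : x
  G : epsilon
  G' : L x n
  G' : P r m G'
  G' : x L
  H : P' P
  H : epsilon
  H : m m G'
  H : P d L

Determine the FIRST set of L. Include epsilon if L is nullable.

{ d, m, n, r, x, epsilon }

L : n n r m contributes {n}.
From L : T P': T, P' nullable, take FIRST(T) ∪ FIRST(P') = { d, m, n, r, x }; also epsilon since the whole RHS is nullable.
Union: FIRST(L) = { d, m, n, r, x, epsilon }.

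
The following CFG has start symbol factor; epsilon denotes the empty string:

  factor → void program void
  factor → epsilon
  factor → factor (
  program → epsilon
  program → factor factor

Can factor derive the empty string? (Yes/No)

factor has an epsilon-production, so factor ⇒ epsilon.

Yes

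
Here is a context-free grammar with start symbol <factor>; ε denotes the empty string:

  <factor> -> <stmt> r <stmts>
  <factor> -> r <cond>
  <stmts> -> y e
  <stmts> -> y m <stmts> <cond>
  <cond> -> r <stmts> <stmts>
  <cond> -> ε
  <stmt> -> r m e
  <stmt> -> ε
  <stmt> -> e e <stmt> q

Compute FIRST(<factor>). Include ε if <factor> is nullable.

From <factor> -> <stmt> r <stmts>: <stmt> nullable, take FIRST(<stmt>) ∪ {r} = { e, r }.
<factor> -> r <cond> contributes {r}.
Union: FIRST(<factor>) = { e, r }.

{ e, r }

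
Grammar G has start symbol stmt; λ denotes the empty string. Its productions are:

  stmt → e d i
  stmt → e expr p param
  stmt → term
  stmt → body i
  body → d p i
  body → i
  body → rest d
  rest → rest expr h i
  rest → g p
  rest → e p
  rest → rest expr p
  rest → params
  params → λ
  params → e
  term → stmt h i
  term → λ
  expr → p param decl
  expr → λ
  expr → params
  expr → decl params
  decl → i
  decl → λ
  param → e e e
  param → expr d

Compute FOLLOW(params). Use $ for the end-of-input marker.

{ d, e, h, i, p }

In rest → params: params is at the end, add FOLLOW(rest) = { d, e, h, i, p }.
In expr → params: params is at the end, add FOLLOW(expr) = { d, h, p }.
In expr → decl params: params is at the end, add FOLLOW(expr) = { d, h, p }.
Union: FOLLOW(params) = { d, e, h, i, p }.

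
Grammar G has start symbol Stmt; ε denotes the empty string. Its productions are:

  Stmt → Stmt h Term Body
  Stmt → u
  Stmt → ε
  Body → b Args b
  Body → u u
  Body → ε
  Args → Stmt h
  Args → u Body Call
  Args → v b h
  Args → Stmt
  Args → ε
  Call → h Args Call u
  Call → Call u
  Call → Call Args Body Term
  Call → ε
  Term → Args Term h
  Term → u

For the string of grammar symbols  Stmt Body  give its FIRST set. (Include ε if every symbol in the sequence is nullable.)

{ b, h, u, ε }

Add FIRST(Stmt)\{ε} = { h, u }; Stmt is nullable, continue.
Add FIRST(Body)\{ε} = { b, u }; Body is nullable, continue.
Every symbol is nullable, so include ε.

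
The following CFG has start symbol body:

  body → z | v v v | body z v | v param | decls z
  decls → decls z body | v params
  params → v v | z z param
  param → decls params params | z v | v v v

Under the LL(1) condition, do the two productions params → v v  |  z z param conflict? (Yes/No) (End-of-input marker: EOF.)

No

FIRST(v v) = { v } and FIRST(z z param) = { z }.
The FIRST sets are disjoint and neither alternative is nullable — no conflict.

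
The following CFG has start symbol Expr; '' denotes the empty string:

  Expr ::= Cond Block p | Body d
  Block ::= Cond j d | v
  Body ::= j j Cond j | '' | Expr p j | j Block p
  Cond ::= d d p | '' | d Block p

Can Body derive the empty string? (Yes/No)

Yes

Body has an ''-production, so Body ⇒ ''.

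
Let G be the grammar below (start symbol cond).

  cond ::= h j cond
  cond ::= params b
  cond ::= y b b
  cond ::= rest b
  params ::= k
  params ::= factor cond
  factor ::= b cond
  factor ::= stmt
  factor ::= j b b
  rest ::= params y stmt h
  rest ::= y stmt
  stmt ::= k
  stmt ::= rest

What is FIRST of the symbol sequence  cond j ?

Add FIRST(cond) = { b, h, j, k, y }; cond is not nullable, stop.

{ b, h, j, k, y }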